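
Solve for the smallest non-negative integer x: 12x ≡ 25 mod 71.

8

The inverse of 12 mod 71 is 6 (since 12·6 = 72 ≡ 1).
Multiplying both sides by 6: x ≡ 6·25 = 150 ≡ 8 (mod 71).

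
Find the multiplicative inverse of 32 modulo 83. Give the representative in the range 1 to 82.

32·13 = 416 = 5·83 + 1, so 32⁻¹ ≡ 13 (mod 83).

13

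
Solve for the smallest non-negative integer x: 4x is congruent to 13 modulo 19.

8

The inverse of 4 mod 19 is 5 (since 4·5 = 20 ≡ 1).
Multiplying both sides by 5: x ≡ 5·13 = 65 ≡ 8 (mod 19).
Check: 4·8 = 32 = 1·19 + 13.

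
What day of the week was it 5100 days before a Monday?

Thursday

5100 mod 7 = 4 (since 728·7 = 5096).
Monday − 4 days → Thursday.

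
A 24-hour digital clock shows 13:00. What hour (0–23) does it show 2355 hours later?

16

2355 − 98·24 = 3, so 2355 ≡ 3 (mod 24).
(13 + 3) mod 24 = 16.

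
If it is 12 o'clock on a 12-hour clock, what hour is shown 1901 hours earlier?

7

1901 − 158·12 = 5, so 1901 ≡ 5 (mod 12).
12 − 5 → 7 on a 12-hour dial.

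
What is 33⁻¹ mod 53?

45

33·45 = 1485 = 28·53 + 1, so 33⁻¹ ≡ 45 (mod 53).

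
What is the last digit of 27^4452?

1

Powers of 7 mod 10 repeat with period 4: 7, 9, 3, 1.
4452 leaves remainder 0 on division by 4, so 27^4452 ends in 1.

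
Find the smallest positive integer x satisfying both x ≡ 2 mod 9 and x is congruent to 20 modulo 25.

x ≡ 2 (mod 9) gives x ∈ {2, 11, 20}.
The first of these with x mod 25 = 20 is 20.

20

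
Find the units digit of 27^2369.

Last digits of 7^n: 7, 9, 3, 1 (period 4).
2369 mod 4 = 1, so the last digit matches 7^1 = 7.

7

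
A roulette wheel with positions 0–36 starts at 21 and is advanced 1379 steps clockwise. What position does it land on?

1379 = 37·37 + 10, so 1379 mod 37 = 10.
(21 + 10) mod 37 = 31.

31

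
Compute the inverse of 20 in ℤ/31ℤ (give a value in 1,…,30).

31 = 1·20 + 11
20 = 1·11 + 9
11 = 1·9 + 2
9 = 4·2 + 1
2 = 2·1 + 0
Back-substituting gives 20·14 ≡ 1 (mod 31).

14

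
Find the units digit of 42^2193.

The units digit of 42^n cycles with period 4: 2, 4, 8, 6, …
2193 mod 4 = 1, so the last digit matches 2^1 = 2.

2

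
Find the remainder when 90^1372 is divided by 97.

Successive squares of 90 mod 97: 90^1≡90, 90^2≡49, 90^4≡73, 90^8≡91, 90^16≡36, 90^32≡35, 90^64≡61, 90^128≡35, 90^256≡61, 90^512≡35, 90^1024≡61.
1372 = 4 + 8 + 16 + 64 + 256 + 1024, so 90^1372 ≡ 73·91·36·61·61·61 ≡ 43 (mod 97).

43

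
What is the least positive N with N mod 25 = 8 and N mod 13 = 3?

133

x ≡ 3 (mod 13) gives x ∈ {3, 16, 29, 42, 55, 68, 81, 94, …}.
The first of these with x mod 25 = 8 is 133.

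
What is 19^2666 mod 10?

Powers of 9 mod 10 repeat with period 2: 9, 1.
2666 leaves remainder 0 on division by 2, so 19^2666 ends in 1.

1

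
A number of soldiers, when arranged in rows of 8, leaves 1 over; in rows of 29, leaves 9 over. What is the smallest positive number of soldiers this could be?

9

Since 29·5 ≡ 1 (mod 8), take x = 9 + 29·((1−9)·5 mod 8) = 9 + 29·0 = 9.
Check: 9 mod 8 = 1, 9 mod 29 = 9.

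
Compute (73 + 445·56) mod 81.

445·56 = 24920.
24920 − 307·81 = 53, so 24920 ≡ 53 (mod 81).
(73 + 53) mod 81 = 45.

45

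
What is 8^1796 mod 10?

6

The units digit of 8^n cycles with period 4: 8, 4, 2, 6, …
1796 leaves remainder 0 on division by 4, so 8^1796 ends in 6.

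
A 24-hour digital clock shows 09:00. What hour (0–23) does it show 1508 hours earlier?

13

1508 − 62·24 = 20, so 1508 ≡ 20 (mod 24).
(9 − 20) mod 24 = 13.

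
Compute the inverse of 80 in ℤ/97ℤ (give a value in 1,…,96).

97 = 1·80 + 17
80 = 4·17 + 12
17 = 1·12 + 5
12 = 2·5 + 2
5 = 2·2 + 1
2 = 2·1 + 0
Back-substituting gives 80·57 ≡ 1 (mod 97).

57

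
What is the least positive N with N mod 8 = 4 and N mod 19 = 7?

140

x ≡ 4 (mod 8) gives x ∈ {4, 12, 20, 28, 36, 44, 52, 60, …}.
The first of these with x mod 19 = 7 is 140.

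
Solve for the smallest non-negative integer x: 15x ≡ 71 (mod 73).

The inverse of 15 mod 73 is 39 (since 15·39 = 585 ≡ 1).
Multiplying both sides by 39: x ≡ 39·71 = 2769 ≡ 68 (mod 73).

68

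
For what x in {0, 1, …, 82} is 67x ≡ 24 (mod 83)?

The inverse of 67 mod 83 is 57 (since 67·57 = 3819 ≡ 1).
So x ≡ 57·24 = 1368 ≡ 40 (mod 83).

40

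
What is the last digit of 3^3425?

3

Powers of 3 mod 10 repeat with period 4: 3, 9, 7, 1.
3425 leaves remainder 1 on division by 4, so 3^3425 ends in 3.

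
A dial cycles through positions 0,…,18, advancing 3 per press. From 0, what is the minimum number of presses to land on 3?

The inverse of 3 mod 19 is 13 (since 3·13 = 39 ≡ 1).
Multiplying both sides by 13: x ≡ 13·3 = 39 ≡ 1 (mod 19).

1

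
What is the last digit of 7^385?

The units digit of 7^n cycles with period 4: 7, 9, 3, 1, …
385 mod 4 = 1, so the last digit matches 7^1 = 7.

7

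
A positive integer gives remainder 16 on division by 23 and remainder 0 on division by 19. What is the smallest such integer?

x ≡ 0 (mod 19) gives x ∈ {0, 19, 38, 57, 76, 95, 114, 133, …}.
The first of these with x mod 23 = 16 is 361.

361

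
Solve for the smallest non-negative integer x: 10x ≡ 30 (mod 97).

The inverse of 10 mod 97 is 68 (since 10·68 = 680 ≡ 1).
Multiplying both sides by 68: x ≡ 68·30 = 2040 ≡ 3 (mod 97).
Check: 10·3 = 30 = 0·97 + 30.

3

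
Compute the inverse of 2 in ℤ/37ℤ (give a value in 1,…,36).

19

2·19 = 38 = 1·37 + 1, so 2⁻¹ ≡ 19 (mod 37).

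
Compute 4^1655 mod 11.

1

Successive squares of 4 mod 11: 4^1≡4, 4^2≡5, 4^4≡3, 4^8≡9, 4^16≡4, 4^32≡5, 4^64≡3, 4^128≡9, 4^256≡4, 4^512≡5, 4^1024≡3.
Since 1655 = 1 + 2 + 4 + 16 + 32 + 64 + 512 + 1024 in binary, 4^1655 ≡ 4·5·3·4·5·3·5·3 ≡ 1 (mod 11).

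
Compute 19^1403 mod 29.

15

Square-and-reduce mod 29: 19^1≡19, 19^2≡13, 19^4≡24, 19^8≡25, 19^16≡16, 19^32≡24, 19^64≡25, 19^128≡16, 19^256≡24, 19^512≡25, 19^1024≡16.
1403 = 1 + 2 + 8 + 16 + 32 + 64 + 256 + 1024, so 19^1403 ≡ 19·13·25·16·24·25·24·16 ≡ 15 (mod 29).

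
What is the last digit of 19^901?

Last digits of 9^n: 9, 1 (period 2).
901 mod 2 = 1, so the last digit matches 9^1 = 9.

9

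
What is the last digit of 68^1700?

The units digit of 68^n cycles with period 4: 8, 4, 2, 6, …
1700 leaves remainder 0 on division by 4, so 68^1700 ends in 6.

6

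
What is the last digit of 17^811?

3

Powers of 7 mod 10 repeat with period 4: 7, 9, 3, 1.
811 mod 4 = 3, so the last digit matches 7^3 = 3.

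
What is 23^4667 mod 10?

Last digits of 3^n: 3, 9, 7, 1 (period 4).
4667 leaves remainder 3 on division by 4, so 23^4667 ends in 7.

7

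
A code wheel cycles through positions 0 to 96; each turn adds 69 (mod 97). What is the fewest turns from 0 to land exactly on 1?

97 = 1·69 + 28
69 = 2·28 + 13
28 = 2·13 + 2
13 = 6·2 + 1
2 = 2·1 + 0
Back-substituting gives 69·45 ≡ 1 (mod 97).

45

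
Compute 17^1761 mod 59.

By repeated squaring mod 59: 17^1≡17, 17^2≡53, 17^4≡36, 17^8≡57, 17^16≡4, 17^32≡16, 17^64≡20, 17^128≡46, 17^256≡51, 17^512≡5, 17^1024≡25.
Since 1761 = 1 + 32 + 64 + 128 + 512 + 1024 in binary, 17^1761 ≡ 17·16·20·46·5·25 ≡ 29 (mod 59).

29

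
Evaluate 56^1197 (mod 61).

20

Successive squares of 56 mod 61: 56^1≡56, 56^2≡25, 56^4≡15, 56^8≡42, 56^16≡56, 56^32≡25, 56^64≡15, 56^128≡42, 56^256≡56, 56^512≡25, 56^1024≡15.
1197 = 1 + 4 + 8 + 32 + 128 + 1024, so 56^1197 ≡ 56·15·42·25·42·15 ≡ 20 (mod 61).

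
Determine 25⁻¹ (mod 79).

19

25·19 = 475 = 6·79 + 1, so 25⁻¹ ≡ 19 (mod 79).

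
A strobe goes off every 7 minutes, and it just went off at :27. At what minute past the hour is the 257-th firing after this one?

26

257·7 = 1799.
1799 − 29·60 = 59, so 1799 ≡ 59 (mod 60).
(27 + 59) mod 60 = 26.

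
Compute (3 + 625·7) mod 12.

10

625·7 = 4375.
4375 − 364·12 = 7, so 4375 ≡ 7 (mod 12).
(3 + 7) mod 12 = 10.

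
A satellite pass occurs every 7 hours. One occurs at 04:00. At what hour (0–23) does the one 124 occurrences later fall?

8

124·7 = 868.
868 − 36·24 = 4, so 868 ≡ 4 (mod 24).
(4 + 4) mod 24 = 8.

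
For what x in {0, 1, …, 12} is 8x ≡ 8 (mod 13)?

8⁻¹ ≡ 5 (mod 13) because 8·5 = 40 = 3·13 + 1.
Multiplying both sides by 5: x ≡ 5·8 = 40 ≡ 1 (mod 13).

1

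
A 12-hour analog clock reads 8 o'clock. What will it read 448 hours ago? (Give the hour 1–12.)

448 = 37·12 + 4, so 448 mod 12 = 4.
8 − 4 → 4 on a 12-hour dial.

4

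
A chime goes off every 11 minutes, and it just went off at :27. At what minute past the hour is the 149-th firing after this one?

149·11 = 1639.
1639 mod 60 = 19 (since 27·60 = 1620).
(27 + 19) mod 60 = 46.

46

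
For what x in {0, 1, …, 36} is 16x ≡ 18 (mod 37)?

15

The inverse of 16 mod 37 is 7 (since 16·7 = 112 ≡ 1).
So x ≡ 7·18 = 126 ≡ 15 (mod 37).
Check: 16·15 = 240 = 6·37 + 18.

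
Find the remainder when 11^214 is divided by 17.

Successive squares of 11 mod 17: 11^1≡11, 11^2≡2, 11^4≡4, 11^8≡16, 11^16≡1, 11^32≡1, 11^64≡1, 11^128≡1.
Since 214 = 2 + 4 + 16 + 64 + 128 in binary, 11^214 ≡ 2·4·1·1·1 ≡ 8 (mod 17).

8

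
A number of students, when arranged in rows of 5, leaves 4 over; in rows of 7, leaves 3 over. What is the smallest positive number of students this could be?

24

Since 7·3 ≡ 1 (mod 5), take x = 3 + 7·((4−3)·3 mod 5) = 3 + 7·3 = 24.
Check: 24 mod 5 = 4, 24 mod 7 = 3.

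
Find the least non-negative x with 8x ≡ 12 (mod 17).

10

The inverse of 8 mod 17 is 15 (since 8·15 = 120 ≡ 1).
Multiplying both sides by 15: x ≡ 15·12 = 180 ≡ 10 (mod 17).
Check: 8·10 = 80 = 4·17 + 12.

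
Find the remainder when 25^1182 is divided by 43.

41

Square-and-reduce mod 43: 25^1≡25, 25^2≡23, 25^4≡13, 25^8≡40, 25^16≡9, 25^32≡38, 25^64≡25, 25^128≡23, 25^256≡13, 25^512≡40, 25^1024≡9.
Since 1182 = 2 + 4 + 8 + 16 + 128 + 1024 in binary, 25^1182 ≡ 23·13·40·9·23·9 ≡ 41 (mod 43).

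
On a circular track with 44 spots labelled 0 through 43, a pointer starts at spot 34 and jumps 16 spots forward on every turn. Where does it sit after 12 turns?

12·16 = 192.
192 = 4·44 + 16, so 192 mod 44 = 16.
(34 + 16) mod 44 = 6.

6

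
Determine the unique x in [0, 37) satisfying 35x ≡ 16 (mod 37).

35⁻¹ ≡ 18 (mod 37) because 35·18 = 630 = 17·37 + 1.
Multiplying both sides by 18: x ≡ 18·16 = 288 ≡ 29 (mod 37).

29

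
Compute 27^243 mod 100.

Successive squares of 27 mod 100: 27^1≡27, 27^2≡29, 27^4≡41, 27^8≡81, 27^16≡61, 27^32≡21, 27^64≡41, 27^128≡81.
243 = 1 + 2 + 16 + 32 + 64 + 128, so 27^243 ≡ 27·29·61·21·41·81 ≡ 83 (mod 100).

83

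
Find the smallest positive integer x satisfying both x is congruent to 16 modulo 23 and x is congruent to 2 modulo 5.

62

Since 5·14 ≡ 1 (mod 23), take x = 2 + 5·((16−2)·14 mod 23) = 2 + 5·12 = 62.
Check: 62 mod 23 = 16, 62 mod 5 = 2.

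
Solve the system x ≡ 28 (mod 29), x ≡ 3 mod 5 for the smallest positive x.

28

x ≡ 3 (mod 5) gives x ∈ {3, 8, 13, 18, 23, 28}.
The first of these with x mod 29 = 28 is 28.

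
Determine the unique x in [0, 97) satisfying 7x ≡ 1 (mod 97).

14

The inverse of 7 mod 97 is 14 (since 7·14 = 98 ≡ 1).
So x ≡ 14·1 = 14 ≡ 14 (mod 97).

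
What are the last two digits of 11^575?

51

Square-and-reduce mod 100: 11^1≡11, 11^2≡21, 11^4≡41, 11^8≡81, 11^16≡61, 11^32≡21, 11^64≡41, 11^128≡81, 11^256≡61, 11^512≡21.
575 = 1 + 2 + 4 + 8 + 16 + 32 + 512, so 11^575 ≡ 11·21·41·81·61·21·21 ≡ 51 (mod 100).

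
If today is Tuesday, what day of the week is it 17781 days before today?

Monday

17781 = 2540·7 + 1, so 17781 mod 7 = 1.
Tuesday − 1 day → Monday.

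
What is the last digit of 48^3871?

2

The units digit of 48^n cycles with period 4: 8, 4, 2, 6, …
3871 leaves remainder 3 on division by 4, so 48^3871 ends in 2.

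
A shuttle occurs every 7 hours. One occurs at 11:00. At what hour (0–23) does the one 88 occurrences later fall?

88·7 = 616.
Dividing 616 by 24 gives quotient 25 and remainder 16.
(11 + 16) mod 24 = 3.

3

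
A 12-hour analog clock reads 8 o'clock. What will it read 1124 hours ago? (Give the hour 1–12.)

12

1124 = 93·12 + 8, so 1124 mod 12 = 8.
8 − 8 → 12 on a 12-hour dial.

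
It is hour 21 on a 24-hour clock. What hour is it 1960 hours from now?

13

1960 = 81·24 + 16, so 1960 mod 24 = 16.
(21 + 16) mod 24 = 13.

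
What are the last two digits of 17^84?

Successive squares of 17 mod 100: 17^1≡17, 17^2≡89, 17^4≡21, 17^8≡41, 17^16≡81, 17^32≡61, 17^64≡21.
84 = 4 + 16 + 64, so 17^84 ≡ 21·81·21 ≡ 21 (mod 100).

21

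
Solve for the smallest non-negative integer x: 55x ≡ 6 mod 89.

26

55⁻¹ ≡ 34 (mod 89) because 55·34 = 1870 = 21·89 + 1.
Multiplying both sides by 34: x ≡ 34·6 = 204 ≡ 26 (mod 89).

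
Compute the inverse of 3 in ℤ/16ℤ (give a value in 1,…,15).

16 = 5·3 + 1
3 = 3·1 + 0
Back-substituting gives 3·11 ≡ 1 (mod 16).

11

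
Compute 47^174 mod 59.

1

By repeated squaring mod 59: 47^1≡47, 47^2≡26, 47^4≡27, 47^8≡21, 47^16≡28, 47^32≡17, 47^64≡53, 47^128≡36.
Since 174 = 2 + 4 + 8 + 32 + 128 in binary, 47^174 ≡ 26·27·21·17·36 ≡ 1 (mod 59).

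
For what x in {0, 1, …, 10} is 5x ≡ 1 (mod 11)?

9

5⁻¹ ≡ 9 (mod 11) because 5·9 = 45 = 4·11 + 1.
So x ≡ 9·1 = 9 ≡ 9 (mod 11).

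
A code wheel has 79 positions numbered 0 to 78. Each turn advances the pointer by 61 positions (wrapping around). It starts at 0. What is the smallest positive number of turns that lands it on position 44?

The inverse of 61 mod 79 is 57 (since 61·57 = 3477 ≡ 1).
Multiplying both sides by 57: x ≡ 57·44 = 2508 ≡ 59 (mod 79).

59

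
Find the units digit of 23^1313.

Powers of 3 mod 10 repeat with period 4: 3, 9, 7, 1.
1313 mod 4 = 1, so the last digit matches 3^1 = 3.

3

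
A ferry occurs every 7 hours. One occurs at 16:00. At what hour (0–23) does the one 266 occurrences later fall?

6

266·7 = 1862.
1862 = 77·24 + 14, so 1862 mod 24 = 14.
(16 + 14) mod 24 = 6.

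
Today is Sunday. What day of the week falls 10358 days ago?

Tuesday

10358 − 1479·7 = 5, so 10358 ≡ 5 (mod 7).
Sunday − 5 days → Tuesday.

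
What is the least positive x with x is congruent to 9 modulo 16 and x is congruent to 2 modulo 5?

x ≡ 2 (mod 5) gives x ∈ {2, 7, 12, 17, 22, 27, 32, 37, …}.
The first of these with x mod 16 = 9 is 57.

57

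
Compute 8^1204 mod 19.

Square-and-reduce mod 19: 8^1≡8, 8^2≡7, 8^4≡11, 8^8≡7, 8^16≡11, 8^32≡7, 8^64≡11, 8^128≡7, 8^256≡11, 8^512≡7, 8^1024≡11.
Since 1204 = 4 + 16 + 32 + 128 + 1024 in binary, 8^1204 ≡ 11·11·7·7·11 ≡ 11 (mod 19).

11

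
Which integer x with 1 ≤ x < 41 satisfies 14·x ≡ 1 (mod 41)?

3

14·3 = 42 = 1·41 + 1, so 14⁻¹ ≡ 3 (mod 41).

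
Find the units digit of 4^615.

Powers of 4 mod 10 repeat with period 2: 4, 6.
615 leaves remainder 1 on division by 2, so 4^615 ends in 4.

4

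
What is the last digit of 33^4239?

The units digit of 33^n cycles with period 4: 3, 9, 7, 1, …
4239 leaves remainder 3 on division by 4, so 33^4239 ends in 7.

7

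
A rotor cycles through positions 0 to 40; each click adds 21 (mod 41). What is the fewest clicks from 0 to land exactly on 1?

41 = 1·21 + 20
21 = 1·20 + 1
20 = 20·1 + 0
Back-substituting gives 21·2 ≡ 1 (mod 41).

2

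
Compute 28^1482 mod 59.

Successive squares of 28 mod 59: 28^1≡28, 28^2≡17, 28^4≡53, 28^8≡36, 28^16≡57, 28^32≡4, 28^64≡16, 28^128≡20, 28^256≡46, 28^512≡51, 28^1024≡5.
1482 = 2 + 8 + 64 + 128 + 256 + 1024, so 28^1482 ≡ 17·36·16·20·46·5 ≡ 4 (mod 59).

4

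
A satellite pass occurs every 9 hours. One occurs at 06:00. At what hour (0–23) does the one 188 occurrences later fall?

188·9 = 1692.
1692 mod 24 = 12 (since 70·24 = 1680).
(6 + 12) mod 24 = 18.

18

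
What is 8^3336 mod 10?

6

Powers of 8 mod 10 repeat with period 4: 8, 4, 2, 6.
3336 leaves remainder 0 on division by 4, so 8^3336 ends in 6.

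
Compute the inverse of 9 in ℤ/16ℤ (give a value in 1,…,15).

9

9·9 = 81 = 5·16 + 1, so 9⁻¹ ≡ 9 (mod 16).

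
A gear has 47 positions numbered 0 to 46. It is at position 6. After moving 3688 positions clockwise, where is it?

3688 mod 47 = 22 (since 78·47 = 3666).
(6 + 22) mod 47 = 28.

28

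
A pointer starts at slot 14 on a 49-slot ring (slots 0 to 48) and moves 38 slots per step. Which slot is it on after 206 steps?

2

206·38 = 7828.
7828 − 159·49 = 37, so 7828 ≡ 37 (mod 49).
(14 + 37) mod 49 = 2.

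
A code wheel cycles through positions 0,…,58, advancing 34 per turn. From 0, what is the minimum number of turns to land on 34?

The inverse of 34 mod 59 is 33 (since 34·33 = 1122 ≡ 1).
Multiplying both sides by 33: x ≡ 33·34 = 1122 ≡ 1 (mod 59).
Check: 34·1 = 34 = 0·59 + 34.

1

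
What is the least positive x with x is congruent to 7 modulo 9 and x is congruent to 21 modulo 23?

Since 23·2 ≡ 1 (mod 9), take x = 21 + 23·((7−21)·2 mod 9) = 21 + 23·8 = 205.
Check: 205 mod 9 = 7, 205 mod 23 = 21.

205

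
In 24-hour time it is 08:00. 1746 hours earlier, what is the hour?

1746 − 72·24 = 18, so 1746 ≡ 18 (mod 24).
(8 − 18) mod 24 = 14.

14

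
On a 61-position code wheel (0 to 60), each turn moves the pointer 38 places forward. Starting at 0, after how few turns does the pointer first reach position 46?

The inverse of 38 mod 61 is 53 (since 38·53 = 2014 ≡ 1).
Multiplying both sides by 53: x ≡ 53·46 = 2438 ≡ 59 (mod 61).

59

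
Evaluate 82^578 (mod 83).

Successive squares of 82 mod 83: 82^1≡82, 82^2≡1, 82^4≡1, 82^8≡1, 82^16≡1, 82^32≡1, 82^64≡1, 82^128≡1, 82^256≡1, 82^512≡1.
578 = 2 + 64 + 512, so 82^578 ≡ 1·1·1 ≡ 1 (mod 83).

1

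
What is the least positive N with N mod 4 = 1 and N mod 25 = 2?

Since 25·1 ≡ 1 (mod 4), take x = 2 + 25·((1−2)·1 mod 4) = 2 + 25·3 = 77.
Check: 77 mod 4 = 1, 77 mod 25 = 2.

77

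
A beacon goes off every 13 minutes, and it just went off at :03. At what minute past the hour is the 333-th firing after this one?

12

333·13 = 4329.
Dividing 4329 by 60 gives quotient 72 and remainder 9.
(3 + 9) mod 60 = 12.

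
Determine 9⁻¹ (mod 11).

11 = 1·9 + 2
9 = 4·2 + 1
2 = 2·1 + 0
Back-substituting gives 9·5 ≡ 1 (mod 11).

5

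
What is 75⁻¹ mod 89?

89 = 1·75 + 14
75 = 5·14 + 5
14 = 2·5 + 4
5 = 1·4 + 1
4 = 4·1 + 0
Back-substituting gives 75·19 ≡ 1 (mod 89).

19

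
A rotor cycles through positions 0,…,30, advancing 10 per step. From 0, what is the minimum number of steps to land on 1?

The inverse of 10 mod 31 is 28 (since 10·28 = 280 ≡ 1).
Multiplying both sides by 28: x ≡ 28·1 = 28 ≡ 28 (mod 31).
Check: 10·28 = 280 = 9·31 + 1.

28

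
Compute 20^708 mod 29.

20

By repeated squaring mod 29: 20^1≡20, 20^2≡23, 20^4≡7, 20^8≡20, 20^16≡23, 20^32≡7, 20^64≡20, 20^128≡23, 20^256≡7, 20^512≡20.
Since 708 = 4 + 64 + 128 + 512 in binary, 20^708 ≡ 7·20·23·20 ≡ 20 (mod 29).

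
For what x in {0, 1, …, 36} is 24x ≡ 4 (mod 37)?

31

24⁻¹ ≡ 17 (mod 37) because 24·17 = 408 = 11·37 + 1.
Multiplying both sides by 17: x ≡ 17·4 = 68 ≡ 31 (mod 37).
Check: 24·31 = 744 = 20·37 + 4.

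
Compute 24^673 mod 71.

49

By repeated squaring mod 71: 24^1≡24, 24^2≡8, 24^4≡64, 24^8≡49, 24^16≡58, 24^32≡27, 24^64≡19, 24^128≡6, 24^256≡36, 24^512≡18.
673 = 1 + 32 + 128 + 512, so 24^673 ≡ 24·27·6·18 ≡ 49 (mod 71).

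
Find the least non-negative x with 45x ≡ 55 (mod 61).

The inverse of 45 mod 61 is 19 (since 45·19 = 855 ≡ 1).
Multiplying both sides by 19: x ≡ 19·55 = 1045 ≡ 8 (mod 61).
Check: 45·8 = 360 = 5·61 + 55.

8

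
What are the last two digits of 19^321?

Square-and-reduce mod 100: 19^1≡19, 19^2≡61, 19^4≡21, 19^8≡41, 19^16≡81, 19^32≡61, 19^64≡21, 19^128≡41, 19^256≡81.
321 = 1 + 64 + 256, so 19^321 ≡ 19·21·81 ≡ 19 (mod 100).

19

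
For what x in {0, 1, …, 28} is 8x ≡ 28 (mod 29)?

18

The inverse of 8 mod 29 is 11 (since 8·11 = 88 ≡ 1).
So x ≡ 11·28 = 308 ≡ 18 (mod 29).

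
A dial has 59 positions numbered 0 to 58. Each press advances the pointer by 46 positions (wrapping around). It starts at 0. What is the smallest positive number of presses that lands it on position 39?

46⁻¹ ≡ 9 (mod 59) because 46·9 = 414 = 7·59 + 1.
So x ≡ 9·39 = 351 ≡ 56 (mod 59).

56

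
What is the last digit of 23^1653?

3

Last digits of 3^n: 3, 9, 7, 1 (period 4).
1653 leaves remainder 1 on division by 4, so 23^1653 ends in 3.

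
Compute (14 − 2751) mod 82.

51

2751 = 33·82 + 45, so 2751 mod 82 = 45.
(14 − 45) mod 82 = 51.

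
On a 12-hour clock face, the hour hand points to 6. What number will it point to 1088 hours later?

2

1088 mod 12 = 8 (since 90·12 = 1080).
6 + 8 → 2 on a 12-hour dial.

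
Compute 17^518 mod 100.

Square-and-reduce mod 100: 17^1≡17, 17^2≡89, 17^4≡21, 17^8≡41, 17^16≡81, 17^32≡61, 17^64≡21, 17^128≡41, 17^256≡81, 17^512≡61.
Since 518 = 2 + 4 + 512 in binary, 17^518 ≡ 89·21·61 ≡ 9 (mod 100).

9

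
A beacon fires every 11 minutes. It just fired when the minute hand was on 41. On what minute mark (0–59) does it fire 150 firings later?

150·11 = 1650.
1650 = 27·60 + 30, so 1650 mod 60 = 30.
(41 + 30) mod 60 = 11.

11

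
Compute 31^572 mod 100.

By repeated squaring mod 100: 31^1≡31, 31^2≡61, 31^4≡21, 31^8≡41, 31^16≡81, 31^32≡61, 31^64≡21, 31^128≡41, 31^256≡81, 31^512≡61.
572 = 4 + 8 + 16 + 32 + 512, so 31^572 ≡ 21·41·81·61·61 ≡ 61 (mod 100).

61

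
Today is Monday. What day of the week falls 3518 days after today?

Friday

3518 mod 7 = 4 (since 502·7 = 3514).
Monday + 4 days → Friday.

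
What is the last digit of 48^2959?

2

The units digit of 48^n cycles with period 4: 8, 4, 2, 6, …
2959 mod 4 = 3, so the last digit matches 8^3 = 2.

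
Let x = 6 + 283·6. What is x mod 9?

3

283·6 = 1698.
1698 mod 9 = 6 (since 188·9 = 1692).
(6 + 6) mod 9 = 3.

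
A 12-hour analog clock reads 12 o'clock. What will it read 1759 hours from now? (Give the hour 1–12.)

7

1759 − 146·12 = 7, so 1759 ≡ 7 (mod 12).
12 + 7 → 7 on a 12-hour dial.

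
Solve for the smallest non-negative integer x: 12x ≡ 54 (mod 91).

12⁻¹ ≡ 38 (mod 91) because 12·38 = 456 = 5·91 + 1.
Multiplying both sides by 38: x ≡ 38·54 = 2052 ≡ 50 (mod 91).

50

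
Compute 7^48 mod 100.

Square-and-reduce mod 100: 7^1≡7, 7^2≡49, 7^4≡1, 7^8≡1, 7^16≡1, 7^32≡1.
48 = 16 + 32, so 7^48 ≡ 1·1 ≡ 1 (mod 100).

1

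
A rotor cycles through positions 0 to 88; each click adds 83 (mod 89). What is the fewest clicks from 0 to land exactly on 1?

83·74 = 6142 = 69·89 + 1, so 83⁻¹ ≡ 74 (mod 89).

74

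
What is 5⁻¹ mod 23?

14

5·14 = 70 = 3·23 + 1, so 5⁻¹ ≡ 14 (mod 23).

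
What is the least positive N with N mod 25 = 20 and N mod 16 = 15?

Since 16·11 ≡ 1 (mod 25), take x = 15 + 16·((20−15)·11 mod 25) = 15 + 16·5 = 95.
Check: 95 mod 25 = 20, 95 mod 16 = 15.

95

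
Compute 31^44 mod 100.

21

Successive squares of 31 mod 100: 31^1≡31, 31^2≡61, 31^4≡21, 31^8≡41, 31^16≡81, 31^32≡61.
44 = 4 + 8 + 32, so 31^44 ≡ 21·41·61 ≡ 21 (mod 100).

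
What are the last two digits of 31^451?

31

Square-and-reduce mod 100: 31^1≡31, 31^2≡61, 31^4≡21, 31^8≡41, 31^16≡81, 31^32≡61, 31^64≡21, 31^128≡41, 31^256≡81.
451 = 1 + 2 + 64 + 128 + 256, so 31^451 ≡ 31·61·21·41·81 ≡ 31 (mod 100).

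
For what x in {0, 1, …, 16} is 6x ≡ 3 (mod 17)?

9

6⁻¹ ≡ 3 (mod 17) because 6·3 = 18 = 1·17 + 1.
So x ≡ 3·3 = 9 ≡ 9 (mod 17).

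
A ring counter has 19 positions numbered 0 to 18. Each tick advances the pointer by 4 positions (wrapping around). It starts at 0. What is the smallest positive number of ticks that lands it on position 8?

2

The inverse of 4 mod 19 is 5 (since 4·5 = 20 ≡ 1).
Multiplying both sides by 5: x ≡ 5·8 = 40 ≡ 2 (mod 19).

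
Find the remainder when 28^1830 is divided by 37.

Successive squares of 28 mod 37: 28^1≡28, 28^2≡7, 28^4≡12, 28^8≡33, 28^16≡16, 28^32≡34, 28^64≡9, 28^128≡7, 28^256≡12, 28^512≡33, 28^1024≡16.
1830 = 2 + 4 + 32 + 256 + 512 + 1024, so 28^1830 ≡ 7·12·34·12·33·16 ≡ 26 (mod 37).

26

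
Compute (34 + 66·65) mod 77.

12

66·65 = 4290.
4290 mod 77 = 55 (since 55·77 = 4235).
(34 + 55) mod 77 = 12.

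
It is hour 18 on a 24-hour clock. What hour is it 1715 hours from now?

5

1715 − 71·24 = 11, so 1715 ≡ 11 (mod 24).
(18 + 11) mod 24 = 5.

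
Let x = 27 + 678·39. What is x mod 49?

9

678·39 = 26442.
26442 − 539·49 = 31, so 26442 ≡ 31 (mod 49).
(27 + 31) mod 49 = 9.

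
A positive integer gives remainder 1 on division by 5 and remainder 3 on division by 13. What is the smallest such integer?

x ≡ 1 (mod 5) gives x ∈ {1, 6, 11, 16}.
The first of these with x mod 13 = 3 is 16.

16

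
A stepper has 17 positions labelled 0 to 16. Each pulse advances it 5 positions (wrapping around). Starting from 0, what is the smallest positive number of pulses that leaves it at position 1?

17 = 3·5 + 2
5 = 2·2 + 1
2 = 2·1 + 0
Back-substituting gives 5·7 ≡ 1 (mod 17).

7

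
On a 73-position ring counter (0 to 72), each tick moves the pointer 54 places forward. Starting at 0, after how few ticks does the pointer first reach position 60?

54⁻¹ ≡ 23 (mod 73) because 54·23 = 1242 = 17·73 + 1.
So x ≡ 23·60 = 1380 ≡ 66 (mod 73).

66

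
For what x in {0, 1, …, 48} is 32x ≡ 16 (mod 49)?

The inverse of 32 mod 49 is 23 (since 32·23 = 736 ≡ 1).
So x ≡ 23·16 = 368 ≡ 25 (mod 49).
Check: 32·25 = 800 = 16·49 + 16.

25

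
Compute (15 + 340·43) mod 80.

75

340·43 = 14620.
14620 = 182·80 + 60, so 14620 mod 80 = 60.
(15 + 60) mod 80 = 75.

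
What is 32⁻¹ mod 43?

39

43 = 1·32 + 11
32 = 2·11 + 10
11 = 1·10 + 1
10 = 10·1 + 0
Back-substituting gives 32·39 ≡ 1 (mod 43).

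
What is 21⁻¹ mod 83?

83 = 3·21 + 20
21 = 1·20 + 1
20 = 20·1 + 0
Back-substituting gives 21·4 ≡ 1 (mod 83).

4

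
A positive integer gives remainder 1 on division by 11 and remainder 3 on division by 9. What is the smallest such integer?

12

Since 9·5 ≡ 1 (mod 11), take x = 3 + 9·((1−3)·5 mod 11) = 3 + 9·1 = 12.
Check: 12 mod 11 = 1, 12 mod 9 = 3.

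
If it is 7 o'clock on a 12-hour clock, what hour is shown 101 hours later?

Dividing 101 by 12 gives quotient 8 and remainder 5.
7 + 5 → 12 on a 12-hour dial.

12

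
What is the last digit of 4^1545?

Powers of 4 mod 10 repeat with period 2: 4, 6.
1545 leaves remainder 1 on division by 2, so 4^1545 ends in 4.

4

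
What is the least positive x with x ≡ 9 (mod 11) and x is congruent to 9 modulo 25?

9

x ≡ 9 (mod 11) gives x ∈ {9}.
The first of these with x mod 25 = 9 is 9.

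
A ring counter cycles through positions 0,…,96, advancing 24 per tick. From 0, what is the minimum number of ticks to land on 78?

76

The inverse of 24 mod 97 is 93 (since 24·93 = 2232 ≡ 1).
Multiplying both sides by 93: x ≡ 93·78 = 7254 ≡ 76 (mod 97).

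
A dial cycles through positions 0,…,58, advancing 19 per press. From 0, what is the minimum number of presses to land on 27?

48

The inverse of 19 mod 59 is 28 (since 19·28 = 532 ≡ 1).
So x ≡ 28·27 = 756 ≡ 48 (mod 59).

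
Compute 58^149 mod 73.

44

Square-and-reduce mod 73: 58^1≡58, 58^2≡6, 58^4≡36, 58^8≡55, 58^16≡32, 58^32≡2, 58^64≡4, 58^128≡16.
149 = 1 + 4 + 16 + 128, so 58^149 ≡ 58·36·32·16 ≡ 44 (mod 73).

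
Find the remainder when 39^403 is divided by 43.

Successive squares of 39 mod 43: 39^1≡39, 39^2≡16, 39^4≡41, 39^8≡4, 39^16≡16, 39^32≡41, 39^64≡4, 39^128≡16, 39^256≡41.
403 = 1 + 2 + 16 + 128 + 256, so 39^403 ≡ 39·16·16·16·41 ≡ 2 (mod 43).

2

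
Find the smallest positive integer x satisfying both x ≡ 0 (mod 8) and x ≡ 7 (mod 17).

Since 17·1 ≡ 1 (mod 8), take x = 7 + 17·((0−7)·1 mod 8) = 7 + 17·1 = 24.
Check: 24 mod 8 = 0, 24 mod 17 = 7.

24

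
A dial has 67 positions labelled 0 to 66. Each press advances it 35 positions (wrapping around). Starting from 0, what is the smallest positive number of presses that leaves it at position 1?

23

67 = 1·35 + 32
35 = 1·32 + 3
32 = 10·3 + 2
3 = 1·2 + 1
2 = 2·1 + 0
Back-substituting gives 35·23 ≡ 1 (mod 67).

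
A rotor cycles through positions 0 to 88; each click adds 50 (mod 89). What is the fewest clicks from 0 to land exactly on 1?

50·73 = 3650 = 41·89 + 1, so 50⁻¹ ≡ 73 (mod 89).

73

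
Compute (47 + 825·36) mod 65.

42

825·36 = 29700.
Dividing 29700 by 65 gives quotient 456 and remainder 60.
(47 + 60) mod 65 = 42.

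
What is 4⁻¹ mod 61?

46

4·46 = 184 = 3·61 + 1, so 4⁻¹ ≡ 46 (mod 61).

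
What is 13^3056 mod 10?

1

Powers of 3 mod 10 repeat with period 4: 3, 9, 7, 1.
3056 leaves remainder 0 on division by 4, so 13^3056 ends in 1.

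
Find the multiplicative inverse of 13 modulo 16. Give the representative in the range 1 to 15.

13·5 = 65 = 4·16 + 1, so 13⁻¹ ≡ 5 (mod 16).

5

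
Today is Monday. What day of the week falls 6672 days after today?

Tuesday

6672 = 953·7 + 1, so 6672 mod 7 = 1.
Monday + 1 day → Tuesday.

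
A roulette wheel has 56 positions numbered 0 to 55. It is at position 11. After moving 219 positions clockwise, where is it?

219 − 3·56 = 51, so 219 ≡ 51 (mod 56).
(11 + 51) mod 56 = 6.

6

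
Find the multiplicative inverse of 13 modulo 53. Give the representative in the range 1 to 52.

53 = 4·13 + 1
13 = 13·1 + 0
Back-substituting gives 13·49 ≡ 1 (mod 53).

49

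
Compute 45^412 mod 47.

12

Successive squares of 45 mod 47: 45^1≡45, 45^2≡4, 45^4≡16, 45^8≡21, 45^16≡18, 45^32≡42, 45^64≡25, 45^128≡14, 45^256≡8.
412 = 4 + 8 + 16 + 128 + 256, so 45^412 ≡ 16·21·18·14·8 ≡ 12 (mod 47).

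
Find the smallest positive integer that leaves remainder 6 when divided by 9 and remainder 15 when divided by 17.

x ≡ 6 (mod 9) gives x ∈ {6, 15}.
The first of these with x mod 17 = 15 is 15.

15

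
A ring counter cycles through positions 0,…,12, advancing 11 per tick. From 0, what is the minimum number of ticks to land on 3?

11⁻¹ ≡ 6 (mod 13) because 11·6 = 66 = 5·13 + 1.
Multiplying both sides by 6: x ≡ 6·3 = 18 ≡ 5 (mod 13).
Check: 11·5 = 55 = 4·13 + 3.

5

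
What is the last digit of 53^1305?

Powers of 3 mod 10 repeat with period 4: 3, 9, 7, 1.
1305 mod 4 = 1, so the last digit matches 3^1 = 3.

3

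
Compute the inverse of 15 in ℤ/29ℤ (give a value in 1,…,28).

2

29 = 1·15 + 14
15 = 1·14 + 1
14 = 14·1 + 0
Back-substituting gives 15·2 ≡ 1 (mod 29).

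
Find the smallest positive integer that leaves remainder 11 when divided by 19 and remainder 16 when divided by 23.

Since 23·5 ≡ 1 (mod 19), take x = 16 + 23·((11−16)·5 mod 19) = 16 + 23·13 = 315.
Check: 315 mod 19 = 11, 315 mod 23 = 16.

315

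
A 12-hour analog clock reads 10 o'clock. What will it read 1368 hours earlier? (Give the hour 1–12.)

1368 = 114·12 + 0, so 1368 mod 12 = 0.
10 − 0 → 10 on a 12-hour dial.

10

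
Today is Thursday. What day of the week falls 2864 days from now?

Friday

Dividing 2864 by 7 gives quotient 409 and remainder 1.
Thursday + 1 day → Friday.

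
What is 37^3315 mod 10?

Last digits of 7^n: 7, 9, 3, 1 (period 4).
3315 mod 4 = 3, so the last digit matches 7^3 = 3.

3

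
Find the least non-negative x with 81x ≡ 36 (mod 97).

81⁻¹ ≡ 6 (mod 97) because 81·6 = 486 = 5·97 + 1.
So x ≡ 6·36 = 216 ≡ 22 (mod 97).

22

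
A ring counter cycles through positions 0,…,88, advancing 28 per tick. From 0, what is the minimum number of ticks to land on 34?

The inverse of 28 mod 89 is 35 (since 28·35 = 980 ≡ 1).
Multiplying both sides by 35: x ≡ 35·34 = 1190 ≡ 33 (mod 89).

33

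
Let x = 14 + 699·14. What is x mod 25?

0

699·14 = 9786.
Dividing 9786 by 25 gives quotient 391 and remainder 11.
(14 + 11) mod 25 = 0.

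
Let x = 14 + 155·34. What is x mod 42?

155·34 = 5270.
5270 = 125·42 + 20, so 5270 mod 42 = 20.
(14 + 20) mod 42 = 34.

34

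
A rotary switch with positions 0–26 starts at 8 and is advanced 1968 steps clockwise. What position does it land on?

1968 = 72·27 + 24, so 1968 mod 27 = 24.
(8 + 24) mod 27 = 5.

5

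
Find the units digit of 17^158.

The units digit of 17^n cycles with period 4: 7, 9, 3, 1, …
158 mod 4 = 2, so the last digit matches 7^2 = 9.

9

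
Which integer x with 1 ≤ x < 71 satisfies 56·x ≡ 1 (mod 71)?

56·52 = 2912 = 41·71 + 1, so 56⁻¹ ≡ 52 (mod 71).

52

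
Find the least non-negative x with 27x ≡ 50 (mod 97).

27

27⁻¹ ≡ 18 (mod 97) because 27·18 = 486 = 5·97 + 1.
So x ≡ 18·50 = 900 ≡ 27 (mod 97).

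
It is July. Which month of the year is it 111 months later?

111 − 9·12 = 3, so 111 ≡ 3 (mod 12).
July + 3 months → October.

October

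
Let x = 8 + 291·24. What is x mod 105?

291·24 = 6984.
Dividing 6984 by 105 gives quotient 66 and remainder 54.
(8 + 54) mod 105 = 62.

62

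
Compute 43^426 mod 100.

Square-and-reduce mod 100: 43^1≡43, 43^2≡49, 43^4≡1, 43^8≡1, 43^16≡1, 43^32≡1, 43^64≡1, 43^128≡1, 43^256≡1.
Since 426 = 2 + 8 + 32 + 128 + 256 in binary, 43^426 ≡ 49·1·1·1·1 ≡ 49 (mod 100).

49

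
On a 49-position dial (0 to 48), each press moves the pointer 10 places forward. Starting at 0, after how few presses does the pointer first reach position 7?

35

The inverse of 10 mod 49 is 5 (since 10·5 = 50 ≡ 1).
Multiplying both sides by 5: x ≡ 5·7 = 35 ≡ 35 (mod 49).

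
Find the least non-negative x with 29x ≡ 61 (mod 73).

60

The inverse of 29 mod 73 is 68 (since 29·68 = 1972 ≡ 1).
Multiplying both sides by 68: x ≡ 68·61 = 4148 ≡ 60 (mod 73).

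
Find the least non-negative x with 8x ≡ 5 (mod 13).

12

8⁻¹ ≡ 5 (mod 13) because 8·5 = 40 = 3·13 + 1.
Multiplying both sides by 5: x ≡ 5·5 = 25 ≡ 12 (mod 13).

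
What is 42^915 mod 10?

8

Last digits of 2^n: 2, 4, 8, 6 (period 4).
915 mod 4 = 3, so the last digit matches 2^3 = 8.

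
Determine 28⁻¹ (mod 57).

55

57 = 2·28 + 1
28 = 28·1 + 0
Back-substituting gives 28·55 ≡ 1 (mod 57).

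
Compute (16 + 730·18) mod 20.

16

730·18 = 13140.
13140 mod 20 = 0 (since 657·20 = 13140).
(16 + 0) mod 20 = 16.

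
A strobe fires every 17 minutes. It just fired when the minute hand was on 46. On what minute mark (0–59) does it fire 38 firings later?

32

38·17 = 646.
646 mod 60 = 46 (since 10·60 = 600).
(46 + 46) mod 60 = 32.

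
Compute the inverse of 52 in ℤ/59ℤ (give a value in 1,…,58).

59 = 1·52 + 7
52 = 7·7 + 3
7 = 2·3 + 1
3 = 3·1 + 0
Back-substituting gives 52·42 ≡ 1 (mod 59).

42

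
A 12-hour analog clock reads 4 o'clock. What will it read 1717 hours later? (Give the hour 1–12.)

1717 mod 12 = 1 (since 143·12 = 1716).
4 + 1 → 5 on a 12-hour dial.

5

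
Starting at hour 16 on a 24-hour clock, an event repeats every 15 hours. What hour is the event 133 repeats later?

133·15 = 1995.
Dividing 1995 by 24 gives quotient 83 and remainder 3.
(16 + 3) mod 24 = 19.

19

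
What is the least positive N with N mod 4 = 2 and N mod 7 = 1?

22

x ≡ 2 (mod 4) gives x ∈ {2, 6, 10, 14, 18, 22}.
The first of these with x mod 7 = 1 is 22.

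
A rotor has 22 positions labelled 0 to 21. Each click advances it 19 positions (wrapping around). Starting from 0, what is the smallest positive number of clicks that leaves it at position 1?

19·7 = 133 = 6·22 + 1, so 19⁻¹ ≡ 7 (mod 22).

7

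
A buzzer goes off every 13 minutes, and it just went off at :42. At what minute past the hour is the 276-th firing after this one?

276·13 = 3588.
3588 = 59·60 + 48, so 3588 mod 60 = 48.
(42 + 48) mod 60 = 30.

30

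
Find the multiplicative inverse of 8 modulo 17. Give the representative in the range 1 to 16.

15

17 = 2·8 + 1
8 = 8·1 + 0
Back-substituting gives 8·15 ≡ 1 (mod 17).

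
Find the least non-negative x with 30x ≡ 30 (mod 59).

1

30⁻¹ ≡ 2 (mod 59) because 30·2 = 60 = 1·59 + 1.
So x ≡ 2·30 = 60 ≡ 1 (mod 59).
Check: 30·1 = 30 = 0·59 + 30.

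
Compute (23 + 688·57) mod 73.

688·57 = 39216.
39216 − 537·73 = 15, so 39216 ≡ 15 (mod 73).
(23 + 15) mod 73 = 38.

38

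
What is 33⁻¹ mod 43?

30

33·30 = 990 = 23·43 + 1, so 33⁻¹ ≡ 30 (mod 43).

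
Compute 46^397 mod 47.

46

By repeated squaring mod 47: 46^1≡46, 46^2≡1, 46^4≡1, 46^8≡1, 46^16≡1, 46^32≡1, 46^64≡1, 46^128≡1, 46^256≡1.
Since 397 = 1 + 4 + 8 + 128 + 256 in binary, 46^397 ≡ 46·1·1·1·1 ≡ 46 (mod 47).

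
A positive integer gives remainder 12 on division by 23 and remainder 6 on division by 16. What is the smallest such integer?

x ≡ 6 (mod 16) gives x ∈ {6, 22, 38, 54, 70, 86, 102, 118, …}.
The first of these with x mod 23 = 12 is 150.

150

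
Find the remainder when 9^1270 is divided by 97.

6

Square-and-reduce mod 97: 9^1≡9, 9^2≡81, 9^4≡62, 9^8≡61, 9^16≡35, 9^32≡61, 9^64≡35, 9^128≡61, 9^256≡35, 9^512≡61, 9^1024≡35.
Since 1270 = 2 + 4 + 16 + 32 + 64 + 128 + 1024 in binary, 9^1270 ≡ 81·62·35·61·35·61·35 ≡ 6 (mod 97).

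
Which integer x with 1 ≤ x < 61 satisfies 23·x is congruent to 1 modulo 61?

61 = 2·23 + 15
23 = 1·15 + 8
15 = 1·8 + 7
8 = 1·7 + 1
7 = 7·1 + 0
Back-substituting gives 23·8 ≡ 1 (mod 61).

8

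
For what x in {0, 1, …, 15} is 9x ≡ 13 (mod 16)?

The inverse of 9 mod 16 is 9 (since 9·9 = 81 ≡ 1).
So x ≡ 9·13 = 117 ≡ 5 (mod 16).
Check: 9·5 = 45 = 2·16 + 13.

5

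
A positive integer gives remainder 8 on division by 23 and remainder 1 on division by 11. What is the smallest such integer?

Since 11·21 ≡ 1 (mod 23), take x = 1 + 11·((8−1)·21 mod 23) = 1 + 11·9 = 100.
Check: 100 mod 23 = 8, 100 mod 11 = 1.

100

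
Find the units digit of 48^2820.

6

Last digits of 8^n: 8, 4, 2, 6 (period 4).
2820 leaves remainder 0 on division by 4, so 48^2820 ends in 6.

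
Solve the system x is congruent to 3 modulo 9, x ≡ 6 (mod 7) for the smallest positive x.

48

x ≡ 6 (mod 7) gives x ∈ {6, 13, 20, 27, 34, 41, 48}.
The first of these with x mod 9 = 3 is 48.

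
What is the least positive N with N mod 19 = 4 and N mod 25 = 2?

x ≡ 4 (mod 19) gives x ∈ {4, 23, 42, 61, 80, 99, 118, 137, …}.
The first of these with x mod 25 = 2 is 327.

327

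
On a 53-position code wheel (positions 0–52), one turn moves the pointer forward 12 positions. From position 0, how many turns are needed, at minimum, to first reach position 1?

31

53 = 4·12 + 5
12 = 2·5 + 2
5 = 2·2 + 1
2 = 2·1 + 0
Back-substituting gives 12·31 ≡ 1 (mod 53).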